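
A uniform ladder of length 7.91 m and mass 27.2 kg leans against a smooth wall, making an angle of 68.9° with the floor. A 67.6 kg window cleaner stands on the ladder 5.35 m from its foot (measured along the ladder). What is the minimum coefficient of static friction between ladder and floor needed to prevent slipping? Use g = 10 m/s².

μ_min ≈ 0.241

Sum moments about the foot of the ladder (the floor normal and friction both act there and drop out).
Ladder weight 27.2×10 = 272 N acts at 3.955 m along the ladder; its horizontal arm is 3.955·cos68.9° = 1.424 m → τ = 387.3 N·m clockwise.
Window cleaner: 67.6×10 = 676 N at 5.35 m → arm 1.926 m → τ = 1302 N·m clockwise.
Wall normal N acts horizontally at the top; its moment arm is the height L sinθ = 7.91·sin68.9° = 7.38 m, counterclockwise.
Setting net torque to zero: N × 7.38 = 1689 → N = 228.9 N.
ΣFx = 0 ⇒ f = N_wall = 228.9 N. ΣFy = 0 ⇒ N_floor = 948 N.
μ_min = f / N_floor = 228.9 / 948 = 0.241.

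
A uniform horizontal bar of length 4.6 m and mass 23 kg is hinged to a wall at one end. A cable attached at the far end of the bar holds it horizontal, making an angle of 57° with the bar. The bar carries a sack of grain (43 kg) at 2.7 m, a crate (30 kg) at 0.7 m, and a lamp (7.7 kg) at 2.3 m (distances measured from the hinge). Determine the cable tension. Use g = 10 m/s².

Taking torques about the hinge:
Beam weight: 23 × 10 = 230 N down at 2.3 m → arm 2.3 m, τ = 230 × 2.3 = 529 N·m clockwise.
Sack of grain: 43 × 10 = 430 N down at 2.7 m → arm 2.7 m, τ = 430 × 2.7 = 1161 N·m clockwise.
Crate: 30 × 10 = 300 N down at 0.7 m → arm 0.7 m, τ = 300 × 0.7 = 210 N·m clockwise.
Lamp: 7.7 × 10 = 77 N down at 2.3 m → arm 2.3 m, τ = 77 × 2.3 = 177.1 N·m clockwise.
Total clockwise load moment = 2077 N·m.
The cable tension T acts at 4.6 m; only its component perpendicular to the bar, T sinθ, produces torque. sin 57° = 0.8387.
Setting net torque to zero: T × 4.6 × 0.8387 = 2077 → T = 2077 / 3.858 = 538 N.

T ≈ 538 N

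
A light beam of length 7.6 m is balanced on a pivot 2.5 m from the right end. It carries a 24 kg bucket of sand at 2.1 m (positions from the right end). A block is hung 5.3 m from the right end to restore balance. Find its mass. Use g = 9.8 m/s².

m ≈ 3.43 kg

Sum moments about the pivot (at 2.5 m from the right end) (the support reaction has zero arm there).
Bucket of sand: 24 × 9.8 = 235.2 N down at 2.1 m → arm 0.4 m, τ = 235.2 × 0.4 = 94.08 N·m clockwise.
Net moment of known loads = 94.08 N·m clockwise.
An unknown mass m at 5.3 m has arm 2.8 m; its moment is m·g·2.8 counterclockwise.
Στ = 0 ⇒ m × 9.8 × 2.8 = 94.08 ⇒ m = 94.08 / (9.8 × 2.8) = 3.43 kg.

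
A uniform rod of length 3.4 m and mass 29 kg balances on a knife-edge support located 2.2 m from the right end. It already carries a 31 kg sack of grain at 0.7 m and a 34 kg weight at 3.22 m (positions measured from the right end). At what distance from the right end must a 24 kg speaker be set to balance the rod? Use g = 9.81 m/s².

x ≈ 3.3 m from the right end

Sum moments about the knife-edge support (at 2.2 m from the right end) (the support reaction has zero arm there).
Beam weight: 29 × 9.81 = 284.5 N down at 1.7 m → arm 0.5 m, τ = 284.5 × 0.5 = 142.2 N·m clockwise.
Sack of grain: 31 × 9.81 = 304.1 N down at 0.7 m → arm 1.5 m, τ = 304.1 × 1.5 = 456.2 N·m clockwise.
Weight: 34 × 9.81 = 333.5 N down at 3.22 m → arm 1.02 m, τ = 333.5 × 1.02 = 340.2 N·m counterclockwise.
Net moment of existing loads = 258.2 N·m clockwise.
The speaker weighs 24 × 9.81 = 235.4 N and must supply an equal counterclockwise moment, so its lever arm about the knife-edge support is 258.2 / 235.4 = 1.1 m.
That puts it at 2.2 + 1.1 = 3.3 m from the right end.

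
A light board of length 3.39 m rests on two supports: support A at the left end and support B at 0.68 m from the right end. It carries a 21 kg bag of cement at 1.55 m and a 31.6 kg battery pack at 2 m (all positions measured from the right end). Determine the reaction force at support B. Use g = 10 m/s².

R_B ≈ 305 N

About support A:
Bag of cement: 21 × 10 = 210 N down at 1.55 m → arm 1.84 m, τ = 210 × 1.84 = 386.4 N·m clockwise.
Battery pack: 31.6 × 10 = 316 N down at 2 m → arm 1.39 m, τ = 316 × 1.39 = 439.2 N·m clockwise.
Net load moment about support A = 825.6 N·m clockwise.
Reaction R at support B is upward at 0.68 m, arm 2.71 m → moment R × 2.71 counterclockwise.
Setting net torque to zero: R × 2.71 = 825.6 → R = 305 N.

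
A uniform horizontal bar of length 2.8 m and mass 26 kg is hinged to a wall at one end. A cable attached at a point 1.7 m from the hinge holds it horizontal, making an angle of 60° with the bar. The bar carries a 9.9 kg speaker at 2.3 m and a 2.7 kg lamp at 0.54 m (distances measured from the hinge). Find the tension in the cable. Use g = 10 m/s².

Take moments about the hinge.
Beam weight: 26 × 10 = 260 N down at 1.4 m → arm 1.4 m, τ = 260 × 1.4 = 364 N·m clockwise.
Speaker: 9.9 × 10 = 99 N down at 2.3 m → arm 2.3 m, τ = 99 × 2.3 = 227.7 N·m clockwise.
Lamp: 2.7 × 10 = 27 N down at 0.54 m → arm 0.54 m, τ = 27 × 0.54 = 14.58 N·m clockwise.
Total clockwise load moment = 606.3 N·m.
The cable tension T acts at 1.7 m; only its component perpendicular to the bar, T sinθ, produces torque. sin 60° = 0.866.
Στ = 0 ⇒ T × 1.7 × 0.866 = 606.3 ⇒ T = 606.3 / 1.472 = 412 N.

T ≈ 412 N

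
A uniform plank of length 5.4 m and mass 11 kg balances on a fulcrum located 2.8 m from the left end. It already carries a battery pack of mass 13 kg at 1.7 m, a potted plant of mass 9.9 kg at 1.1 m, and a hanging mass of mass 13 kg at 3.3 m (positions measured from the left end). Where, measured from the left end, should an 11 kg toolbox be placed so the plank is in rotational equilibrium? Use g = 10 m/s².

x ≈ 5.14 m from the left end

Taking torques about the fulcrum (at 2.8 m from the left end):
Beam weight: 11 × 10 = 110 N down at 2.7 m → arm 0.1 m, τ = 110 × 0.1 = 11 N·m counterclockwise.
Battery pack: 13 × 10 = 130 N down at 1.7 m → arm 1.1 m, τ = 130 × 1.1 = 143 N·m counterclockwise.
Potted plant: 9.9 × 10 = 99 N down at 1.1 m → arm 1.7 m, τ = 99 × 1.7 = 168.3 N·m counterclockwise.
Hanging mass: 13 × 10 = 130 N down at 3.3 m → arm 0.5 m, τ = 130 × 0.5 = 65 N·m clockwise.
Net moment of existing loads = 257.3 N·m counterclockwise.
The toolbox weighs 11 × 10 = 110 N and must supply an equal clockwise moment, so its lever arm about the fulcrum is 257.3 / 110 = 2.34 m.
That puts it at 2.8 + 2.34 = 5.14 m from the left end.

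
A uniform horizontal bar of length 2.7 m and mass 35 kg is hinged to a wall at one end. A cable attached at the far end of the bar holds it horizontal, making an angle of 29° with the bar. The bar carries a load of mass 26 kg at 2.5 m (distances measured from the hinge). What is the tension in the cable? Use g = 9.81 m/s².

Take moments about the hinge.
Beam weight: 35 × 9.81 = 343.4 N down at 1.35 m → arm 1.35 m, τ = 343.4 × 1.35 = 463.6 N·m clockwise.
Load: 26 × 9.81 = 255.1 N down at 2.5 m → arm 2.5 m, τ = 255.1 × 2.5 = 637.8 N·m clockwise.
Total clockwise load moment = 1101 N·m.
The cable tension T acts at 2.7 m; only its component perpendicular to the bar, T sinθ, produces torque. sin 29° = 0.4848.
Στ = 0 ⇒ T × 2.7 × 0.4848 = 1101 ⇒ T = 1101 / 1.309 = 841 N.

T ≈ 841 N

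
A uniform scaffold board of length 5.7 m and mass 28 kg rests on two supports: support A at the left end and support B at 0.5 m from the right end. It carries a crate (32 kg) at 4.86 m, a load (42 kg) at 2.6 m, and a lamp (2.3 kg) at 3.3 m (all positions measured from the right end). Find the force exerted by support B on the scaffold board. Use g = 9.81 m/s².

R_B ≈ 457 N

Sum moments about support A (its reaction then has zero moment arm).
Beam weight: 28 × 9.81 = 274.7 N down at 2.85 m → arm 2.85 m, τ = 274.7 × 2.85 = 782.9 N·m clockwise.
Crate: 32 × 9.81 = 313.9 N down at 4.86 m → arm 0.84 m, τ = 313.9 × 0.84 = 263.7 N·m clockwise.
Load: 42 × 9.81 = 412 N down at 2.6 m → arm 3.1 m, τ = 412 × 3.1 = 1277 N·m clockwise.
Lamp: 2.3 × 9.81 = 22.56 N down at 3.3 m → arm 2.4 m, τ = 22.56 × 2.4 = 54.14 N·m clockwise.
Net load moment about support A = 2378 N·m clockwise.
Reaction R at support B is upward at 0.5 m, arm 5.2 m → moment R × 5.2 counterclockwise.
Setting net torque to zero: R × 5.2 = 2378 → R = 457 N.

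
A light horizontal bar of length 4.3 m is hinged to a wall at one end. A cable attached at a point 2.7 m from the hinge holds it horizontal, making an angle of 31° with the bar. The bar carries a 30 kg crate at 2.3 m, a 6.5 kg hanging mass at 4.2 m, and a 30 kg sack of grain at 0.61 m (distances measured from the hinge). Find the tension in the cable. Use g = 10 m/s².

T ≈ 824 N

Taking torques about the hinge:
Crate: 30 × 10 = 300 N down at 2.3 m → arm 2.3 m, τ = 300 × 2.3 = 690 N·m clockwise.
Hanging mass: 6.5 × 10 = 65 N down at 4.2 m → arm 4.2 m, τ = 65 × 4.2 = 273 N·m clockwise.
Sack of grain: 30 × 10 = 300 N down at 0.61 m → arm 0.61 m, τ = 300 × 0.61 = 183 N·m clockwise.
Total clockwise load moment = 1146 N·m.
The cable tension T acts at 2.7 m; only its component perpendicular to the bar, T sinθ, produces torque. sin 31° = 0.515.
Setting net torque to zero: T × 2.7 × 0.515 = 1146 → T = 1146 / 1.391 = 824 N.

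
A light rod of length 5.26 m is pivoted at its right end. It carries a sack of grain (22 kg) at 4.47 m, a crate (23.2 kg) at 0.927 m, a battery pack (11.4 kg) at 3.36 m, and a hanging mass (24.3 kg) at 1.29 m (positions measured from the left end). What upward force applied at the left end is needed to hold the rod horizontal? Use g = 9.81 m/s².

F ≈ 440 N

Take moments about the right end.
Sack of grain: 22 × 9.81 = 215.8 N down at 4.47 m → arm 0.79 m, τ = 215.8 × 0.79 = 170.5 N·m counterclockwise.
Crate: 23.2 × 9.81 = 227.6 N down at 0.927 m → arm 4.333 m, τ = 227.6 × 4.333 = 986.2 N·m counterclockwise.
Battery pack: 11.4 × 9.81 = 111.8 N down at 3.36 m → arm 1.9 m, τ = 111.8 × 1.9 = 212.4 N·m counterclockwise.
Hanging mass: 24.3 × 9.81 = 238.4 N down at 1.29 m → arm 3.97 m, τ = 238.4 × 3.97 = 946.4 N·m counterclockwise.
Net moment of the loads = 2316 N·m counterclockwise.
The upward force F acts at the left end, arm 5.26 m, giving F × 5.26 clockwise.
Balancing moments: F × 5.26 = 2316, giving F = 2316 / 5.26 = 440 N.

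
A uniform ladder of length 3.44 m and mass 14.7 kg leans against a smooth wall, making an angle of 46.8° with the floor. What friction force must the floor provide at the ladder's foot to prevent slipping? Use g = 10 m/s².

About the foot of the ladder:
Ladder weight 14.7×10 = 147 N acts at 1.72 m along the ladder; its horizontal arm is 1.72·cos46.8° = 1.177 m → τ = 173 N·m clockwise.
Wall normal N acts horizontally at the top; its moment arm is the height L sinθ = 3.44·sin46.8° = 2.508 m, counterclockwise.
Setting net torque to zero: N × 2.508 = 173 → N = 69 N.
ΣFx = 0: friction at the foot balances the wall's push, so f = N_wall = 69 N.

f ≈ 69 N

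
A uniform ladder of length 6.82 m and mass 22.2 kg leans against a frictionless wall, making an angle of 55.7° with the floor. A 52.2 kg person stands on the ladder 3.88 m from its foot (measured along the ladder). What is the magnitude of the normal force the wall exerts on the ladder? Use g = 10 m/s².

Take moments about the foot of the ladder.
Ladder weight 22.2×10 = 222 N acts at 3.41 m along the ladder; its horizontal arm is 3.41·cos55.7° = 1.922 m → τ = 426.7 N·m clockwise.
Person: 52.2×10 = 522 N at 3.88 m → arm 2.186 m → τ = 1141 N·m clockwise.
Wall normal N acts horizontally at the top; its moment arm is the height L sinθ = 6.82·sin55.7° = 5.634 m, counterclockwise.
Στ = 0 ⇒ N × 5.634 = 1568 ⇒ N = 278 N.

N_wall ≈ 278 N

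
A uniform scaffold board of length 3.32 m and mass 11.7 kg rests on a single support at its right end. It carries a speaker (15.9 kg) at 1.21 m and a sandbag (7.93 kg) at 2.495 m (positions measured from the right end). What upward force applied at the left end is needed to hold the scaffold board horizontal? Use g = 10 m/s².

F ≈ 176 N

Choose the right end as the axis so the unknown pivot reaction has zero arm there.
Beam weight: 11.7 × 10 = 117 N down at 1.66 m → arm 1.66 m, τ = 117 × 1.66 = 194.2 N·m counterclockwise.
Speaker: 15.9 × 10 = 159 N down at 1.21 m → arm 1.21 m, τ = 159 × 1.21 = 192.4 N·m counterclockwise.
Sandbag: 7.93 × 10 = 79.3 N down at 2.495 m → arm 2.495 m, τ = 79.3 × 2.495 = 197.9 N·m counterclockwise.
Net moment of the loads = 584.5 N·m counterclockwise.
The upward force F acts at the left end, arm 3.32 m, giving F × 3.32 clockwise.
Balancing moments: F × 3.32 = 584.5, giving F = 584.5 / 3.32 = 176 N.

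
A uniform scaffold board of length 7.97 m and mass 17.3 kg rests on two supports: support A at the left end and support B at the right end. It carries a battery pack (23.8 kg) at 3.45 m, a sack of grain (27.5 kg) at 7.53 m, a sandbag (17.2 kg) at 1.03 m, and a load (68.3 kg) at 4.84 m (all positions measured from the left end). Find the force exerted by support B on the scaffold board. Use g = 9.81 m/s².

About support A:
Beam weight: 17.3 × 9.81 = 169.7 N down at 3.985 m → arm 3.985 m, τ = 169.7 × 3.985 = 676.3 N·m clockwise.
Battery pack: 23.8 × 9.81 = 233.5 N down at 3.45 m → arm 3.45 m, τ = 233.5 × 3.45 = 805.6 N·m clockwise.
Sack of grain: 27.5 × 9.81 = 269.8 N down at 7.53 m → arm 7.53 m, τ = 269.8 × 7.53 = 2032 N·m clockwise.
Sandbag: 17.2 × 9.81 = 168.7 N down at 1.03 m → arm 1.03 m, τ = 168.7 × 1.03 = 173.8 N·m clockwise.
Load: 68.3 × 9.81 = 670 N down at 4.84 m → arm 4.84 m, τ = 670 × 4.84 = 3243 N·m clockwise.
Net load moment about support A = 6931 N·m clockwise.
Reaction R at support B is upward at 7.97 m, arm 7.97 m → moment R × 7.97 counterclockwise.
Στ = 0 ⇒ R × 7.97 = 6931 ⇒ R = 870 N.

R_B ≈ 870 N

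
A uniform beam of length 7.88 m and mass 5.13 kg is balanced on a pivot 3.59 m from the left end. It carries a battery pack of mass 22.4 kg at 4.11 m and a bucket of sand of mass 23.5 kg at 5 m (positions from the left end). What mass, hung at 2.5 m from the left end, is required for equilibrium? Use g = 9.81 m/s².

About the pivot (at 3.59 m from the left end):
Beam weight: 5.13 × 9.81 = 50.33 N down at 3.94 m → arm 0.35 m, τ = 50.33 × 0.35 = 17.62 N·m clockwise.
Battery pack: 22.4 × 9.81 = 219.7 N down at 4.11 m → arm 0.52 m, τ = 219.7 × 0.52 = 114.2 N·m clockwise.
Bucket of sand: 23.5 × 9.81 = 230.5 N down at 5 m → arm 1.41 m, τ = 230.5 × 1.41 = 325 N·m clockwise.
Net moment of known loads = 456.8 N·m clockwise.
An unknown mass m at 2.5 m has arm 1.09 m; its moment is m·g·1.09 counterclockwise.
For rotational equilibrium, m × 9.81 × 1.09 = 456.8, so m = 456.8 / (9.81 × 1.09) = 42.7 kg.

m ≈ 42.7 kg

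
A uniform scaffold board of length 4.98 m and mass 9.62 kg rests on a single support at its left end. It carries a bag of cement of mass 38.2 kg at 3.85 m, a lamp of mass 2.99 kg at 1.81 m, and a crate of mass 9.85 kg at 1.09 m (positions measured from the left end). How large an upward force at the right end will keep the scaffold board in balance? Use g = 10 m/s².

Sum moments about the left end (the unknown pivot reaction has zero arm there).
Beam weight: 9.62 × 10 = 96.2 N down at 2.49 m → arm 2.49 m, τ = 96.2 × 2.49 = 239.5 N·m clockwise.
Bag of cement: 38.2 × 10 = 382 N down at 3.85 m → arm 3.85 m, τ = 382 × 3.85 = 1471 N·m clockwise.
Lamp: 2.99 × 10 = 29.9 N down at 1.81 m → arm 1.81 m, τ = 29.9 × 1.81 = 54.12 N·m clockwise.
Crate: 9.85 × 10 = 98.5 N down at 1.09 m → arm 1.09 m, τ = 98.5 × 1.09 = 107.4 N·m clockwise.
Net moment of the loads = 1872 N·m clockwise.
The upward force F acts at the right end, arm 4.98 m, giving F × 4.98 counterclockwise.
Setting net torque to zero: F × 4.98 = 1872 → F = 1872 / 4.98 = 376 N.

F ≈ 376 N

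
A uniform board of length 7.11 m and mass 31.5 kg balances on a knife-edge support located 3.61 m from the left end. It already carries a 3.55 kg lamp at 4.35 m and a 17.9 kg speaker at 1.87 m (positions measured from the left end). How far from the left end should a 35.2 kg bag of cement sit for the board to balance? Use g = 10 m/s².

Choose the knife-edge support (at 3.61 m from the left end) as the axis so the support reaction has zero arm there.
Beam weight: 31.5 × 10 = 315 N down at 3.555 m → arm 0.055 m, τ = 315 × 0.055 = 17.32 N·m counterclockwise.
Lamp: 3.55 × 10 = 35.5 N down at 4.35 m → arm 0.74 m, τ = 35.5 × 0.74 = 26.27 N·m clockwise.
Speaker: 17.9 × 10 = 179 N down at 1.87 m → arm 1.74 m, τ = 179 × 1.74 = 311.5 N·m counterclockwise.
Net moment of existing loads = 302.6 N·m counterclockwise.
The bag of cement weighs 35.2 × 10 = 352 N and must supply an equal clockwise moment, so its lever arm about the knife-edge support is 302.6 / 352 = 0.86 m.
That puts it at 3.61 + 0.86 = 4.47 m from the left end.

x ≈ 4.47 m from the left end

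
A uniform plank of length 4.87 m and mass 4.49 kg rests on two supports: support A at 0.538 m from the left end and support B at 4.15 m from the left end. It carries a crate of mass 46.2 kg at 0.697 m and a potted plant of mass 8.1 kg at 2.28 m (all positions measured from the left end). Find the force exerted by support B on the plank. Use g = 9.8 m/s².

Choose support A as the axis so its reaction then has zero moment arm.
Beam weight: 4.49 × 9.8 = 44 N down at 2.435 m → arm 1.897 m, τ = 44 × 1.897 = 83.47 N·m clockwise.
Crate: 46.2 × 9.8 = 452.8 N down at 0.697 m → arm 0.159 m, τ = 452.8 × 0.159 = 72 N·m clockwise.
Potted plant: 8.1 × 9.8 = 79.38 N down at 2.28 m → arm 1.742 m, τ = 79.38 × 1.742 = 138.3 N·m clockwise.
Net load moment about support A = 293.8 N·m clockwise.
Reaction R at support B is upward at 4.15 m, arm 3.612 m → moment R × 3.612 counterclockwise.
Στ = 0 ⇒ R × 3.612 = 293.8 ⇒ R = 81.3 N.

R_B ≈ 81.3 N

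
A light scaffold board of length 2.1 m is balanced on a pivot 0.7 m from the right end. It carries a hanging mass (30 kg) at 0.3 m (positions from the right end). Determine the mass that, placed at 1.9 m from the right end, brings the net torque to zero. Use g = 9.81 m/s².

Choose the pivot (at 0.7 m from the right end) as the axis so the support reaction has zero arm there.
Hanging mass: 30 × 9.81 = 294.3 N down at 0.3 m → arm 0.4 m, τ = 294.3 × 0.4 = 117.7 N·m clockwise.
Net moment of known loads = 117.7 N·m clockwise.
An unknown mass m at 1.9 m has arm 1.2 m; its moment is m·g·1.2 counterclockwise.
For rotational equilibrium, m × 9.81 × 1.2 = 117.7, so m = 117.7 / (9.81 × 1.2) = 10 kg.

m ≈ 10 kg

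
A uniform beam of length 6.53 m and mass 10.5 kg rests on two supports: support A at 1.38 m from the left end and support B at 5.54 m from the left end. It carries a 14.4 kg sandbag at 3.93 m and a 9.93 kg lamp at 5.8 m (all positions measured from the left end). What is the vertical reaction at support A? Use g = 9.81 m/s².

R_A ≈ 105 N

Sum moments about support B (its reaction then has zero moment arm).
Beam weight: 10.5 × 9.81 = 103 N down at 3.265 m → arm 2.275 m, τ = 103 × 2.275 = 234.3 N·m counterclockwise.
Sandbag: 14.4 × 9.81 = 141.3 N down at 3.93 m → arm 1.61 m, τ = 141.3 × 1.61 = 227.5 N·m counterclockwise.
Lamp: 9.93 × 9.81 = 97.41 N down at 5.8 m → arm 0.26 m, τ = 97.41 × 0.26 = 25.33 N·m clockwise.
Net load moment about support B = 436.5 N·m counterclockwise.
Reaction R at support A is upward at 1.38 m, arm 4.16 m → moment R × 4.16 clockwise.
Setting net torque to zero: R × 4.16 = 436.5 → R = 105 N.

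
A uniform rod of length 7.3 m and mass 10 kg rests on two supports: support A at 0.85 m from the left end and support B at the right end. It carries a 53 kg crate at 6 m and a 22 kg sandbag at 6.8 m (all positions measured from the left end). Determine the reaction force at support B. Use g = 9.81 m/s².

R_B ≈ 657 N

About support A:
Beam weight: 10 × 9.81 = 98.1 N down at 3.65 m → arm 2.8 m, τ = 98.1 × 2.8 = 274.7 N·m clockwise.
Crate: 53 × 9.81 = 519.9 N down at 6 m → arm 5.15 m, τ = 519.9 × 5.15 = 2677 N·m clockwise.
Sandbag: 22 × 9.81 = 215.8 N down at 6.8 m → arm 5.95 m, τ = 215.8 × 5.95 = 1284 N·m clockwise.
Net load moment about support A = 4236 N·m clockwise.
Reaction R at support B is upward at 7.3 m, arm 6.45 m → moment R × 6.45 counterclockwise.
Balancing moments: R × 6.45 = 4236, giving R = 657 N.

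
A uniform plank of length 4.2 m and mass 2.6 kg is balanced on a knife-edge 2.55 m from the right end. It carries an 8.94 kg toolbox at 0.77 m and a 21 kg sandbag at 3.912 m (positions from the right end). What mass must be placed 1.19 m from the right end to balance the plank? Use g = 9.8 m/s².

Choose the knife-edge (at 2.55 m from the right end) as the axis so the support reaction has zero arm there.
Beam weight: 2.6 × 9.8 = 25.48 N down at 2.1 m → arm 0.45 m, τ = 25.48 × 0.45 = 11.47 N·m clockwise.
Toolbox: 8.94 × 9.8 = 87.61 N down at 0.77 m → arm 1.78 m, τ = 87.61 × 1.78 = 155.9 N·m clockwise.
Sandbag: 21 × 9.8 = 205.8 N down at 3.912 m → arm 1.362 m, τ = 205.8 × 1.362 = 280.3 N·m counterclockwise.
Net moment of known loads = 112.9 N·m counterclockwise.
An unknown mass m at 1.19 m has arm 1.36 m; its moment is m·g·1.36 clockwise.
Balancing moments: m × 9.8 × 1.36 = 112.9, giving m = 112.9 / (9.8 × 1.36) = 8.47 kg.

m ≈ 8.47 kg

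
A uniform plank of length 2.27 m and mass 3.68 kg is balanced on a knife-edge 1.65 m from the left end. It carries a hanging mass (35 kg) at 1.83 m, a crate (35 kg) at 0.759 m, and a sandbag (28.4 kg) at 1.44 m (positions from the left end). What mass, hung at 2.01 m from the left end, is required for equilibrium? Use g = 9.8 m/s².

m ≈ 91 kg

Taking torques about the knife-edge (at 1.65 m from the left end):
Beam weight: 3.68 × 9.8 = 36.06 N down at 1.135 m → arm 0.515 m, τ = 36.06 × 0.515 = 18.57 N·m counterclockwise.
Hanging mass: 35 × 9.8 = 343 N down at 1.83 m → arm 0.18 m, τ = 343 × 0.18 = 61.74 N·m clockwise.
Crate: 35 × 9.8 = 343 N down at 0.759 m → arm 0.891 m, τ = 343 × 0.891 = 305.6 N·m counterclockwise.
Sandbag: 28.4 × 9.8 = 278.3 N down at 1.44 m → arm 0.21 m, τ = 278.3 × 0.21 = 58.44 N·m counterclockwise.
Net moment of known loads = 320.9 N·m counterclockwise.
An unknown mass m at 2.01 m has arm 0.36 m; its moment is m·g·0.36 clockwise.
Setting net torque to zero: m × 9.8 × 0.36 = 320.9 → m = 320.9 / (9.8 × 0.36) = 91 kg.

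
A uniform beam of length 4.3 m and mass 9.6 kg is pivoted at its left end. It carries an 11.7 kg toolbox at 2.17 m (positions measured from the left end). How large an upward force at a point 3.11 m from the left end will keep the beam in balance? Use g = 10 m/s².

F ≈ 148 N

Choose the left end as the axis so the unknown pivot reaction has zero arm there.
Beam weight: 9.6 × 10 = 96 N down at 2.15 m → arm 2.15 m, τ = 96 × 2.15 = 206.4 N·m clockwise.
Toolbox: 11.7 × 10 = 117 N down at 2.17 m → arm 2.17 m, τ = 117 × 2.17 = 253.9 N·m clockwise.
Net moment of the loads = 460.3 N·m clockwise.
The upward force F acts at a point 3.11 m from the left end, arm 3.11 m, giving F × 3.11 counterclockwise.
Balancing moments: F × 3.11 = 460.3, giving F = 460.3 / 3.11 = 148 N.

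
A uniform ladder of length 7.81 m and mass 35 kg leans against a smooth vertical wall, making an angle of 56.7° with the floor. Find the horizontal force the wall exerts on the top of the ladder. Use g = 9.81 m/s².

Taking torques about the foot of the ladder:
Ladder weight 35×9.81 = 343.4 N acts at 3.905 m along the ladder; its horizontal arm is 3.905·cos56.7° = 2.144 m → τ = 736.2 N·m clockwise.
Wall normal N acts horizontally at the top; its moment arm is the height L sinθ = 7.81·sin56.7° = 6.528 m, counterclockwise.
Στ = 0 ⇒ N × 6.528 = 736.2 ⇒ N = 113 N.

N_wall ≈ 113 N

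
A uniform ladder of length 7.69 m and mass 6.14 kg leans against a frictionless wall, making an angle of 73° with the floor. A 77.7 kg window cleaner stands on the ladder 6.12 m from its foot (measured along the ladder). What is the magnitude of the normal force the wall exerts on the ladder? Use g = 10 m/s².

Sum moments about the foot of the ladder (the floor normal and friction both act there and drop out).
Ladder weight 6.14×10 = 61.4 N acts at 3.845 m along the ladder; its horizontal arm is 3.845·cos73° = 1.124 m → τ = 69.01 N·m clockwise.
Window cleaner: 77.7×10 = 777 N at 6.12 m → arm 1.789 m → τ = 1390 N·m clockwise.
Wall normal N acts horizontally at the top; its moment arm is the height L sinθ = 7.69·sin73° = 7.354 m, counterclockwise.
Balancing moments: N × 7.354 = 1459, giving N = 198 N.

N_wall ≈ 198 N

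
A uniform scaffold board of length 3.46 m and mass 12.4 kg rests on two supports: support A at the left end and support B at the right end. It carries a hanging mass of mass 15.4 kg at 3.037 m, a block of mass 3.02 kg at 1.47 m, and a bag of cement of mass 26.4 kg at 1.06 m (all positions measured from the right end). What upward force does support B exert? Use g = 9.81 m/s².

R_B ≈ 276 N

About support A:
Beam weight: 12.4 × 9.81 = 121.6 N down at 1.73 m → arm 1.73 m, τ = 121.6 × 1.73 = 210.4 N·m clockwise.
Hanging mass: 15.4 × 9.81 = 151.1 N down at 3.037 m → arm 0.423 m, τ = 151.1 × 0.423 = 63.92 N·m clockwise.
Block: 3.02 × 9.81 = 29.63 N down at 1.47 m → arm 1.99 m, τ = 29.63 × 1.99 = 58.96 N·m clockwise.
Bag of cement: 26.4 × 9.81 = 259 N down at 1.06 m → arm 2.4 m, τ = 259 × 2.4 = 621.6 N·m clockwise.
Net load moment about support A = 954.9 N·m clockwise.
Reaction R at support B is upward at 0 m, arm 3.46 m → moment R × 3.46 counterclockwise.
Balancing moments: R × 3.46 = 954.9, giving R = 276 N.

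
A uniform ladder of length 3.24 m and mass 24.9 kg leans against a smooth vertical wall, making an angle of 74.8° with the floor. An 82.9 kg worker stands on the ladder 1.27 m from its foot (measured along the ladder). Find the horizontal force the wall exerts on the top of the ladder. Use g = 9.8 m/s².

N_wall ≈ 120 N

Take moments about the foot of the ladder.
Ladder weight 24.9×9.8 = 244 N acts at 1.62 m along the ladder; its horizontal arm is 1.62·cos74.8° = 0.4247 m → τ = 103.6 N·m clockwise.
Worker: 82.9×9.8 = 812.4 N at 1.27 m → arm 0.333 m → τ = 270.5 N·m clockwise.
Wall normal N acts horizontally at the top; its moment arm is the height L sinθ = 3.24·sin74.8° = 3.127 m, counterclockwise.
For rotational equilibrium, N × 3.127 = 374.1, so N = 120 N.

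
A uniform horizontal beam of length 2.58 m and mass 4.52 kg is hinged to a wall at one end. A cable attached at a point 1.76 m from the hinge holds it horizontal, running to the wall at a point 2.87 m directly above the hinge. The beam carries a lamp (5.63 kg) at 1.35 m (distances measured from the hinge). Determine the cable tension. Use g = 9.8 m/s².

Take moments about the hinge.
Beam weight: 4.52 × 9.8 = 44.3 N down at 1.29 m → arm 1.29 m, τ = 44.3 × 1.29 = 57.15 N·m clockwise.
Lamp: 5.63 × 9.8 = 55.17 N down at 1.35 m → arm 1.35 m, τ = 55.17 × 1.35 = 74.48 N·m clockwise.
Total clockwise load moment = 131.6 N·m.
The cable tension T acts at 1.76 m; only its component perpendicular to the beam, T sinθ, produces torque. sinθ = h/√(h²+d²) = 2.87/√(2.87²+1.76²) = 0.8525.
Στ = 0 ⇒ T × 1.76 × 0.8525 = 131.6 ⇒ T = 131.6 / 1.5 = 87.7 N.

T ≈ 87.7 N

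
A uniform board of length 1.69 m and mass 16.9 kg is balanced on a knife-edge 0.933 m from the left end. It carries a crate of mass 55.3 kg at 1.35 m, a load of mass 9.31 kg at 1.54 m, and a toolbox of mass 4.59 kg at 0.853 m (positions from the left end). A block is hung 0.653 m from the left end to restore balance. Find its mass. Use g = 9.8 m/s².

Sum moments about the knife-edge (at 0.933 m from the left end) (the support reaction has zero arm there).
Beam weight: 16.9 × 9.8 = 165.6 N down at 0.845 m → arm 0.088 m, τ = 165.6 × 0.088 = 14.57 N·m counterclockwise.
Crate: 55.3 × 9.8 = 541.9 N down at 1.35 m → arm 0.417 m, τ = 541.9 × 0.417 = 226 N·m clockwise.
Load: 9.31 × 9.8 = 91.24 N down at 1.54 m → arm 0.607 m, τ = 91.24 × 0.607 = 55.38 N·m clockwise.
Toolbox: 4.59 × 9.8 = 44.98 N down at 0.853 m → arm 0.08 m, τ = 44.98 × 0.08 = 3.598 N·m counterclockwise.
Net moment of known loads = 263.2 N·m clockwise.
An unknown mass m at 0.653 m has arm 0.28 m; its moment is m·g·0.28 counterclockwise.
Setting net torque to zero: m × 9.8 × 0.28 = 263.2 → m = 263.2 / (9.8 × 0.28) = 95.9 kg.

m ≈ 95.9 kg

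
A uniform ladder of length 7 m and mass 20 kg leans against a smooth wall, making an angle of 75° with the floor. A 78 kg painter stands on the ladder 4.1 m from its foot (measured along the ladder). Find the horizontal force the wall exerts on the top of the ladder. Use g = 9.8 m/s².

N_wall ≈ 146 N

Choose the foot of the ladder as the axis so the floor normal and friction both act there and drop out.
Ladder weight 20×9.8 = 196 N acts at 3.5 m along the ladder; its horizontal arm is 3.5·cos75° = 0.9059 m → τ = 177.6 N·m clockwise.
Painter: 78×9.8 = 764.4 N at 4.1 m → arm 1.061 m → τ = 811 N·m clockwise.
Wall normal N acts horizontally at the top; its moment arm is the height L sinθ = 7·sin75° = 6.761 m, counterclockwise.
Στ = 0 ⇒ N × 6.761 = 988.6 ⇒ N = 146 N.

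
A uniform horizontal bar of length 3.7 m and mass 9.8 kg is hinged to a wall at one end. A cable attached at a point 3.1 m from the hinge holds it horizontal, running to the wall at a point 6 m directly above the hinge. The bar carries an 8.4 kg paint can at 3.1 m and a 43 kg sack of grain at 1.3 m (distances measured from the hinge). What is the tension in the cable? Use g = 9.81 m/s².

T ≈ 356 N

Taking torques about the hinge:
Beam weight: 9.8 × 9.81 = 96.14 N down at 1.85 m → arm 1.85 m, τ = 96.14 × 1.85 = 177.9 N·m clockwise.
Paint can: 8.4 × 9.81 = 82.4 N down at 3.1 m → arm 3.1 m, τ = 82.4 × 3.1 = 255.4 N·m clockwise.
Sack of grain: 43 × 9.81 = 421.8 N down at 1.3 m → arm 1.3 m, τ = 421.8 × 1.3 = 548.3 N·m clockwise.
Total clockwise load moment = 981.6 N·m.
The cable tension T acts at 3.1 m; only its component perpendicular to the bar, T sinθ, produces torque. sinθ = h/√(h²+d²) = 6/√(6²+3.1²) = 0.8884.
For rotational equilibrium, T × 3.1 × 0.8884 = 981.6, so T = 981.6 / 2.754 = 356 N.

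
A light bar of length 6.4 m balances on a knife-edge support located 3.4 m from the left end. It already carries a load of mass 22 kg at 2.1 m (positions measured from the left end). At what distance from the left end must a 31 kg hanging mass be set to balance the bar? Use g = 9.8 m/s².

x ≈ 4.32 m from the left end

About the knife-edge support (at 3.4 m from the left end):
Load: 22 × 9.8 = 215.6 N down at 2.1 m → arm 1.3 m, τ = 215.6 × 1.3 = 280.3 N·m counterclockwise.
Net moment of existing loads = 280.3 N·m counterclockwise.
The hanging mass weighs 31 × 9.8 = 303.8 N and must supply an equal clockwise moment, so its lever arm about the knife-edge support is 280.3 / 303.8 = 0.923 m.
That puts it at 3.4 + 0.923 = 4.32 m from the left end.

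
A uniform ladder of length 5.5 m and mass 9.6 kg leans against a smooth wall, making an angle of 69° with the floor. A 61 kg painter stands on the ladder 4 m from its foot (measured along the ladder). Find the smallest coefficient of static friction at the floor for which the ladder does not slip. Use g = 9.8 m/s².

Taking torques about the foot of the ladder:
Ladder weight 9.6×9.8 = 94.08 N acts at 2.75 m along the ladder; its horizontal arm is 2.75·cos69° = 0.9855 m → τ = 92.72 N·m clockwise.
Painter: 61×9.8 = 597.8 N at 4 m → arm 1.433 m → τ = 856.6 N·m clockwise.
Wall normal N acts horizontally at the top; its moment arm is the height L sinθ = 5.5·sin69° = 5.135 m, counterclockwise.
Balancing moments: N × 5.135 = 949.3, giving N = 184.9 N.
ΣFx = 0 ⇒ f = N_wall = 184.9 N. ΣFy = 0 ⇒ N_floor = 691.9 N.
μ_min = f / N_floor = 184.9 / 691.9 = 0.267.

μ_min ≈ 0.267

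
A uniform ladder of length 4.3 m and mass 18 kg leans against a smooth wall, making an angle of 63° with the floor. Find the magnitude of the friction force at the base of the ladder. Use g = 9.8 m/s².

Taking torques about the foot of the ladder:
Ladder weight 18×9.8 = 176.4 N acts at 2.15 m along the ladder; its horizontal arm is 2.15·cos63° = 0.9761 m → τ = 172.2 N·m clockwise.
Wall normal N acts horizontally at the top; its moment arm is the height L sinθ = 4.3·sin63° = 3.831 m, counterclockwise.
Στ = 0 ⇒ N × 3.831 = 172.2 ⇒ N = 44.9 N.
ΣFx = 0: friction at the foot balances the wall's push, so f = N_wall = 44.9 N.

f ≈ 44.9 N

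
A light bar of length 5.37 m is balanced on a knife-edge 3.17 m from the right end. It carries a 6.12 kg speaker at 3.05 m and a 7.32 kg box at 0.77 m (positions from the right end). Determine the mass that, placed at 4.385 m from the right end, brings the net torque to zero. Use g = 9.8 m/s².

About the knife-edge (at 3.17 m from the right end):
Speaker: 6.12 × 9.8 = 59.98 N down at 3.05 m → arm 0.12 m, τ = 59.98 × 0.12 = 7.198 N·m clockwise.
Box: 7.32 × 9.8 = 71.74 N down at 0.77 m → arm 2.4 m, τ = 71.74 × 2.4 = 172.2 N·m clockwise.
Net moment of known loads = 179.4 N·m clockwise.
An unknown mass m at 4.385 m has arm 1.215 m; its moment is m·g·1.215 counterclockwise.
Setting net torque to zero: m × 9.8 × 1.215 = 179.4 → m = 179.4 / (9.8 × 1.215) = 15.1 kg.

m ≈ 15.1 kg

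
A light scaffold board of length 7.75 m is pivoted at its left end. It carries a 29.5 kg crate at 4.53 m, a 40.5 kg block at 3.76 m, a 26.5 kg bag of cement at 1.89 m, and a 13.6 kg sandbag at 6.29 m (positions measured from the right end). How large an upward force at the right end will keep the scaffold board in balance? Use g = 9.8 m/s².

F ≈ 546 N

Taking torques about the left end:
Crate: 29.5 × 9.8 = 289.1 N down at 4.53 m → arm 3.22 m, τ = 289.1 × 3.22 = 930.9 N·m clockwise.
Block: 40.5 × 9.8 = 396.9 N down at 3.76 m → arm 3.99 m, τ = 396.9 × 3.99 = 1584 N·m clockwise.
Bag of cement: 26.5 × 9.8 = 259.7 N down at 1.89 m → arm 5.86 m, τ = 259.7 × 5.86 = 1522 N·m clockwise.
Sandbag: 13.6 × 9.8 = 133.3 N down at 6.29 m → arm 1.46 m, τ = 133.3 × 1.46 = 194.6 N·m clockwise.
Net moment of the loads = 4232 N·m clockwise.
The upward force F acts at the right end, arm 7.75 m, giving F × 7.75 counterclockwise.
For rotational equilibrium, F × 7.75 = 4232, so F = 4232 / 7.75 = 546 N.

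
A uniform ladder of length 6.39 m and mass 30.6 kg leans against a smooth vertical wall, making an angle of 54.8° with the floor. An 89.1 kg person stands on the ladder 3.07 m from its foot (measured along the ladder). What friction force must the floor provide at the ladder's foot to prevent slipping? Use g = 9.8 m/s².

About the foot of the ladder:
Ladder weight 30.6×9.8 = 299.9 N acts at 3.195 m along the ladder; its horizontal arm is 3.195·cos54.8° = 1.842 m → τ = 552.4 N·m clockwise.
Person: 89.1×9.8 = 873.2 N at 3.07 m → arm 1.77 m → τ = 1546 N·m clockwise.
Wall normal N acts horizontally at the top; its moment arm is the height L sinθ = 6.39·sin54.8° = 5.222 m, counterclockwise.
For rotational equilibrium, N × 5.222 = 2098, so N = 402 N.
ΣFx = 0: friction at the foot balances the wall's push, so f = N_wall = 402 N.

f ≈ 402 N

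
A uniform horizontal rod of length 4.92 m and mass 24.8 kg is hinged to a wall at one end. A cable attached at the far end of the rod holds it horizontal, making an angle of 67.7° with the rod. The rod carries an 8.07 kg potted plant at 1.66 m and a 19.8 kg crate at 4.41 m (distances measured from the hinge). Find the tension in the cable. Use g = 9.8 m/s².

Take moments about the hinge.
Beam weight: 24.8 × 9.8 = 243 N down at 2.46 m → arm 2.46 m, τ = 243 × 2.46 = 597.8 N·m clockwise.
Potted plant: 8.07 × 9.8 = 79.09 N down at 1.66 m → arm 1.66 m, τ = 79.09 × 1.66 = 131.3 N·m clockwise.
Crate: 19.8 × 9.8 = 194 N down at 4.41 m → arm 4.41 m, τ = 194 × 4.41 = 855.5 N·m clockwise.
Total clockwise load moment = 1585 N·m.
The cable tension T acts at 4.92 m; only its component perpendicular to the rod, T sinθ, produces torque. sin 67.7° = 0.9252.
Στ = 0 ⇒ T × 4.92 × 0.9252 = 1585 ⇒ T = 1585 / 4.552 = 348 N.

T ≈ 348 N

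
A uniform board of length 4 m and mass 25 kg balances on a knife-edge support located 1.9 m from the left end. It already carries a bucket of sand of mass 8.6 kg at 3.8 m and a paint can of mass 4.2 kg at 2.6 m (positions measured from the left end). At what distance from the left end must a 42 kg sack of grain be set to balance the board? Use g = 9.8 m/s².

x ≈ 1.38 m from the left end

Sum moments about the knife-edge support (at 1.9 m from the left end) (the support reaction has zero arm there).
Beam weight: 25 × 9.8 = 245 N down at 2 m → arm 0.1 m, τ = 245 × 0.1 = 24.5 N·m clockwise.
Bucket of sand: 8.6 × 9.8 = 84.28 N down at 3.8 m → arm 1.9 m, τ = 84.28 × 1.9 = 160.1 N·m clockwise.
Paint can: 4.2 × 9.8 = 41.16 N down at 2.6 m → arm 0.7 m, τ = 41.16 × 0.7 = 28.81 N·m clockwise.
Net moment of existing loads = 213.4 N·m clockwise.
The sack of grain weighs 42 × 9.8 = 411.6 N and must supply an equal counterclockwise moment, so its lever arm about the knife-edge support is 213.4 / 411.6 = 0.518 m.
That puts it at 1.9 − 0.518 = 1.38 m from the left end.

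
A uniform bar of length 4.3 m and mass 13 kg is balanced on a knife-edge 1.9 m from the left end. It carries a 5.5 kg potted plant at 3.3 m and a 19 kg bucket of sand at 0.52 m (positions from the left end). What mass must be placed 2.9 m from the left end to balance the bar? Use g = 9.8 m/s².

Sum moments about the knife-edge (at 1.9 m from the left end) (the support reaction has zero arm there).
Beam weight: 13 × 9.8 = 127.4 N down at 2.15 m → arm 0.25 m, τ = 127.4 × 0.25 = 31.85 N·m clockwise.
Potted plant: 5.5 × 9.8 = 53.9 N down at 3.3 m → arm 1.4 m, τ = 53.9 × 1.4 = 75.46 N·m clockwise.
Bucket of sand: 19 × 9.8 = 186.2 N down at 0.52 m → arm 1.38 m, τ = 186.2 × 1.38 = 257 N·m counterclockwise.
Net moment of known loads = 149.7 N·m counterclockwise.
An unknown mass m at 2.9 m has arm 1 m; its moment is m·g·1 clockwise.
Στ = 0 ⇒ m × 9.8 × 1 = 149.7 ⇒ m = 149.7 / (9.8 × 1) = 15.3 kg.

m ≈ 15.3 kg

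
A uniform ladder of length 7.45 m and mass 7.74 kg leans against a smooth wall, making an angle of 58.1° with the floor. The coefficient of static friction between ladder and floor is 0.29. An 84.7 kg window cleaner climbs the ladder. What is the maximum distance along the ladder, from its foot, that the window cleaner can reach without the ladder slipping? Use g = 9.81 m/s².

About the foot of the ladder:
Ladder weight 7.74×9.81 = 75.93 N acts at 3.725 m along the ladder; its horizontal arm is 3.725·cos58.1° = 1.968 m → τ = 149.4 N·m clockwise.
Window cleaner weight 84.7×9.81 = 830.9 N at distance d → arm d·cos58.1° → τ = 830.9·d·0.5284 clockwise.
Wall normal N at the top has arm L sinθ = 6.325 m counterclockwise, so Στ = 0 gives N·6.325 = 149.4 + 439·d.
ΣFy = 0 ⇒ N_floor = 906.8 N, so the maximum friction is μ_s·N_floor = 0.29×906.8 = 263 N. ΣFx = 0 ⇒ N_wall = f, so at the slipping point N = 263 N.
Substituting: 263×6.325 = 149.4 + 439·d ⇒ d = (1663 − 149.4) / 439 = 3.45 m.

d ≈ 3.45 m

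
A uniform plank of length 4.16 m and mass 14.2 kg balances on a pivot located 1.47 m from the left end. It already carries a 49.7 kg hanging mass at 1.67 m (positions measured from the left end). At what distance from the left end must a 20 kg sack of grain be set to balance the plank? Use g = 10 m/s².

x ≈ 0.54 m from the left end

Choose the pivot (at 1.47 m from the left end) as the axis so the support reaction has zero arm there.
Beam weight: 14.2 × 10 = 142 N down at 2.08 m → arm 0.61 m, τ = 142 × 0.61 = 86.62 N·m clockwise.
Hanging mass: 49.7 × 10 = 497 N down at 1.67 m → arm 0.2 m, τ = 497 × 0.2 = 99.4 N·m clockwise.
Net moment of existing loads = 186 N·m clockwise.
The sack of grain weighs 20 × 10 = 200 N and must supply an equal counterclockwise moment, so its lever arm about the pivot is 186 / 200 = 0.93 m.
That puts it at 1.47 − 0.93 = 0.54 m from the left end.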